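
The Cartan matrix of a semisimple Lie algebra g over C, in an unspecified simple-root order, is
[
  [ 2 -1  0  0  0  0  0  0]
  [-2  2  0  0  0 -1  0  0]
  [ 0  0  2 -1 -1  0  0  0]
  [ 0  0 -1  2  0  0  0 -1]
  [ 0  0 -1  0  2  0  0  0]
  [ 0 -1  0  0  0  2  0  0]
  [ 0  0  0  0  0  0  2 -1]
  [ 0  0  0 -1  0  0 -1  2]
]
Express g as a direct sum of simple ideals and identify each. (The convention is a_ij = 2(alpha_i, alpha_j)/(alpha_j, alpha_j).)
The diagram associated to this matrix has two connected components: the simple roots {alpha_3, alpha_4, alpha_5, alpha_7, alpha_8} form a chain of 5 nodes with single edges (A_5), and {alpha_1, alpha_2, alpha_6} form a chain of 3 nodes with a double edge at one end; the terminal node there is the unique short simple root (B_3). A semisimple Lie algebra decomposes uniquely as the direct sum of simple ideals, one per connected component of its Dynkin diagram, so g ≅ A_5 ⊕ B_3 (dimension 35 + 21 = 56).

A_5 (sl(6)) + B_3 (so(7))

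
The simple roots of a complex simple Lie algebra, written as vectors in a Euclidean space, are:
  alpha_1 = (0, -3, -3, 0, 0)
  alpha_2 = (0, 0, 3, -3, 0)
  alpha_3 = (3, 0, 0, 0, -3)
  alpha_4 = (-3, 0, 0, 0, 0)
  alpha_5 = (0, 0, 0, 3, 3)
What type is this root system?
B_5 (so(11))

Compute the Cartan integers a_ij = 2(alpha_i, alpha_j)/(alpha_j, alpha_j); the resulting 5x5 Cartan matrix is
[[2, -1, 0, 0, 0], [-1, 2, 0, 0, -1], [0, 0, 2, -2, -1], [0, 0, -1, 2, 0], [0, -1, -1, 0, 2]].
The roots have two lengths (squared-length ratio 2:1); the short ones are alpha_{4}. The associated Dynkin diagram is a chain of 5 nodes with a double edge at one end; the terminal node there is the unique short simple root (B_5), so the type is B_5 (the algebra so(11)).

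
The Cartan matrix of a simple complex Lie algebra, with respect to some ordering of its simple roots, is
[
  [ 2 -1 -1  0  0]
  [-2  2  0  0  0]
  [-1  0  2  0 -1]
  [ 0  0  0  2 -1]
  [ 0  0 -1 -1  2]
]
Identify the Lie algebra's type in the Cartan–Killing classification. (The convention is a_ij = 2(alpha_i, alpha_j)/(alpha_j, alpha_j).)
The matrix has rank 5 with 2's on the diagonal. Reading the off-diagonal entries as Dynkin edges (a single edge where a_ij = a_ji = -1; a double or triple edge where a_ij * a_ji = 2 or 3), the diagram is a chain of 5 nodes with a double edge at one end; the terminal node there is the unique long simple root (C_5). One simple-root ordering that puts it in standard form is (alpha_4, alpha_5, alpha_3, alpha_1, alpha_2). So the algebra is type C_5, i.e. sp(10).

C_5 (sp(10))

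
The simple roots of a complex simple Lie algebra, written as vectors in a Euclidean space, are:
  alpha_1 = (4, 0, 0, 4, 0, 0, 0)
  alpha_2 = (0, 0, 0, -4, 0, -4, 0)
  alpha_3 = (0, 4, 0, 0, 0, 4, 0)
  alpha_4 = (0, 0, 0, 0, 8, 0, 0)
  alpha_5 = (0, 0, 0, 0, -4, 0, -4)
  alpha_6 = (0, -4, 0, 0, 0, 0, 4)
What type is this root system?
Compute the Cartan integers a_ij = 2(alpha_i, alpha_j)/(alpha_j, alpha_j); the resulting 6x6 Cartan matrix is
[[2, -1, 0, 0, 0, 0], [-1, 2, -1, 0, 0, 0], [0, -1, 2, 0, 0, -1], [0, 0, 0, 2, -2, 0], [0, 0, 0, -1, 2, -1], [0, 0, -1, 0, -1, 2]].
The roots have two lengths (squared-length ratio 2:1); the short ones are alpha_{1,2,3,5,6}. The associated Dynkin diagram is a chain of 6 nodes with a double edge at one end; the terminal node there is the unique long simple root (C_6), so the type is C_6 (the algebra sp(12)).

C6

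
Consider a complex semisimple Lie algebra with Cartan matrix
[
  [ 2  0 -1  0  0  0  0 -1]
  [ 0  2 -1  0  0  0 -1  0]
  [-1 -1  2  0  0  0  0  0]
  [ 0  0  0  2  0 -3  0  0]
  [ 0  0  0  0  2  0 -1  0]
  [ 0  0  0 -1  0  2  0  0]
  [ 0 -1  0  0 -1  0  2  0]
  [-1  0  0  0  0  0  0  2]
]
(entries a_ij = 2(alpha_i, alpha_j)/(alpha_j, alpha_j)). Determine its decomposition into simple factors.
The diagram associated to this matrix has two connected components: the simple roots {alpha_1, alpha_2, alpha_3, alpha_5, alpha_7, alpha_8} form a chain of 6 nodes with single edges (A_6), and {alpha_4, alpha_6} form two nodes joined by a triple edge (G_2). A semisimple Lie algebra decomposes uniquely as the direct sum of simple ideals, one per connected component of its Dynkin diagram, so g ≅ A_6 ⊕ G_2 (dimension 48 + 14 = 62).

A_6 ⊕ G_2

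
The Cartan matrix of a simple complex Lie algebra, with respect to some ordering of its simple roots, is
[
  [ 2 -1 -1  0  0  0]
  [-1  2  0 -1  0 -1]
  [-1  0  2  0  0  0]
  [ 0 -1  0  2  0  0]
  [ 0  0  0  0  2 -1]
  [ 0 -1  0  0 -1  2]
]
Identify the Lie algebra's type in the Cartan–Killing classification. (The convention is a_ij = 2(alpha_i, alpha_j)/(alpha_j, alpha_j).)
The matrix has rank 6 with 2's on the diagonal. Reading the off-diagonal entries as Dynkin edges (a single edge where a_ij = a_ji = -1; a double or triple edge where a_ij * a_ji = 2 or 3), the diagram is a chain of 5 nodes with one extra node attached to the third node from one end (E_6). One simple-root ordering that puts it in standard form is (alpha_3, alpha_4, alpha_1, alpha_2, alpha_6, alpha_5). So the algebra is type E_6.

type E_6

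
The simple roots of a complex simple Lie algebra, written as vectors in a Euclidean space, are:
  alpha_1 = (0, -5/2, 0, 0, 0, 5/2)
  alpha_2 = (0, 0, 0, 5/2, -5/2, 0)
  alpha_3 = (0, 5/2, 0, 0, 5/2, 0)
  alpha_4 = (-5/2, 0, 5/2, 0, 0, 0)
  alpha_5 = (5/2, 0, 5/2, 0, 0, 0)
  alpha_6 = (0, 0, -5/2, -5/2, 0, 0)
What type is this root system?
Compute the Cartan integers a_ij = 2(alpha_i, alpha_j)/(alpha_j, alpha_j); the resulting 6x6 Cartan matrix is
[[2, 0, -1, 0, 0, 0], [0, 2, -1, 0, 0, -1], [-1, -1, 2, 0, 0, 0], [0, 0, 0, 2, 0, -1], [0, 0, 0, 0, 2, -1], [0, -1, 0, -1, -1, 2]].
All simple roots have the same length, so the diagram is simply laced. The associated Dynkin diagram is a chain of 4 nodes with a fork of two nodes at one end (D_6), so the type is D_6 (the algebra so(12)).

D6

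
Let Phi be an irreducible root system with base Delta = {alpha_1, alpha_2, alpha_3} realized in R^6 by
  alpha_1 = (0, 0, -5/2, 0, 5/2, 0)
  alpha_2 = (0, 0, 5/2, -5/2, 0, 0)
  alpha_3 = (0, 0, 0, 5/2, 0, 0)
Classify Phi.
type B_3

Compute the Cartan integers a_ij = 2(alpha_i, alpha_j)/(alpha_j, alpha_j); the resulting 3x3 Cartan matrix is
[[2, -1, 0], [-1, 2, -2], [0, -1, 2]].
The roots have two lengths (squared-length ratio 2:1); the short ones are alpha_{3}. The associated Dynkin diagram is a chain of 3 nodes with a double edge at one end; the terminal node there is the unique short simple root (B_3), so the type is B_3 (the algebra so(7)).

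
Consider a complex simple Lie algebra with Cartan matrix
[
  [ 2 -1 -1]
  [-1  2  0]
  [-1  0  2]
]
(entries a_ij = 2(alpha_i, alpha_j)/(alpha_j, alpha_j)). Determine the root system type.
type A_3

The matrix has rank 3 with 2's on the diagonal. Reading the off-diagonal entries as Dynkin edges (a single edge where a_ij = a_ji = -1; a double or triple edge where a_ij * a_ji = 2 or 3), the diagram is a chain of 3 nodes with single edges (A_3). One simple-root ordering that puts it in standard form is (alpha_2, alpha_1, alpha_3). So the algebra is type A_3, i.e. sl(4).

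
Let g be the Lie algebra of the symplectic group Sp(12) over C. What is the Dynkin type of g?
This is sp(12), which has dimension 12(12+1)/2 = 78 and rank 12/2 = 6. In the classification of classical Lie algebras, the symplectic algebra sp(2n) has type C_n; here n = 6, so the Dynkin diagram is a chain of 6 nodes with a double edge at one end; the terminal node there is the unique long simple root (C_6). Hence the type is C_6.

C6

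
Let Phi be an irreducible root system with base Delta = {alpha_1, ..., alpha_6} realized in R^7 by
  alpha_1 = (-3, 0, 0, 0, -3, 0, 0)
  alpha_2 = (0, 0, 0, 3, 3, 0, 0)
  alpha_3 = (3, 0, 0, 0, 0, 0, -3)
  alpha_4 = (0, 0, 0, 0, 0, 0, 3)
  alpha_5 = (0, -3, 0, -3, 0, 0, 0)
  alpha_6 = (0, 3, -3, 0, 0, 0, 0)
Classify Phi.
type B_6

Compute the Cartan integers a_ij = 2(alpha_i, alpha_j)/(alpha_j, alpha_j); the resulting 6x6 Cartan matrix is
[[2, -1, -1, 0, 0, 0], [-1, 2, 0, 0, -1, 0], [-1, 0, 2, -2, 0, 0], [0, 0, -1, 2, 0, 0], [0, -1, 0, 0, 2, -1], [0, 0, 0, 0, -1, 2]].
The roots have two lengths (squared-length ratio 2:1); the short ones are alpha_{4}. The associated Dynkin diagram is a chain of 6 nodes with a double edge at one end; the terminal node there is the unique short simple root (B_6), so the type is B_6 (the algebra so(13)).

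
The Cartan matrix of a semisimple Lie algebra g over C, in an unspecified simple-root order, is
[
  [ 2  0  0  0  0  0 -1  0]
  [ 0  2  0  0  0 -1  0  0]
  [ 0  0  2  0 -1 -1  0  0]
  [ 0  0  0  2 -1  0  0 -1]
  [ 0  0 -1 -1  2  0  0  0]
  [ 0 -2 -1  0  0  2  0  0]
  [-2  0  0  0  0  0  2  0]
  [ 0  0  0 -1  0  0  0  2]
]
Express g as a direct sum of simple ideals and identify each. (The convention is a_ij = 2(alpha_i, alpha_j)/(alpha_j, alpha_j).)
The diagram associated to this matrix has two connected components: the simple roots {alpha_1, alpha_7} form a chain of 2 nodes with a double edge at one end; the terminal node there is the unique short simple root (B_2), and {alpha_2, alpha_3, alpha_4, alpha_5, alpha_6, alpha_8} form a chain of 6 nodes with a double edge at one end; the terminal node there is the unique short simple root (B_6). A semisimple Lie algebra decomposes uniquely as the direct sum of simple ideals, one per connected component of its Dynkin diagram, so g ≅ B_2 ⊕ B_6 (dimension 10 + 78 = 88).

B_2 (so(5)) ⊕ B_6 (so(13))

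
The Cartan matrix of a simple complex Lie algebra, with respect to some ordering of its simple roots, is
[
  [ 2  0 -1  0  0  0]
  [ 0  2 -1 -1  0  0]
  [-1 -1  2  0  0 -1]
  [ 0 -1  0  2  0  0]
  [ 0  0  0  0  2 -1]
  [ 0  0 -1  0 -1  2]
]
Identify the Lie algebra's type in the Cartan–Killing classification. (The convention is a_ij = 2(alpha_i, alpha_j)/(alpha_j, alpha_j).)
The matrix has rank 6 with 2's on the diagonal. Reading the off-diagonal entries as Dynkin edges (a single edge where a_ij = a_ji = -1; a double or triple edge where a_ij * a_ji = 2 or 3), the diagram is a chain of 5 nodes with one extra node attached to the third node from one end (E_6). One simple-root ordering that puts it in standard form is (alpha_4, alpha_1, alpha_2, alpha_3, alpha_6, alpha_5). So the algebra is type E_6.

E6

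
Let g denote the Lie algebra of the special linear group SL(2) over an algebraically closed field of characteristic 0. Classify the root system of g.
This is sl(2), which has dimension 2^2 - 1 = 3 and rank 2 - 1 = 1 (a Cartan subalgebra is the diagonal traceless matrices). In the classification of classical Lie algebras, the special linear algebra sl(n+1) has type A_n; here n = 1, so the Dynkin diagram is a chain of 1 nodes with single edges (A_1). Hence the type is A_1.

type A_1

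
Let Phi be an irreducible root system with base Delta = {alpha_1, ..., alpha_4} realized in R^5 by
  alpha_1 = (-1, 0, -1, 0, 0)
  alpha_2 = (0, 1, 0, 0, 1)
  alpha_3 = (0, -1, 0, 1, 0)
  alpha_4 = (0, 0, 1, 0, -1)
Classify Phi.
type A_4

Compute the Cartan integers a_ij = 2(alpha_i, alpha_j)/(alpha_j, alpha_j); the resulting 4x4 Cartan matrix is
[[2, 0, 0, -1], [0, 2, -1, -1], [0, -1, 2, 0], [-1, -1, 0, 2]].
All simple roots have the same length, so the diagram is simply laced. The associated Dynkin diagram is a chain of 4 nodes with single edges (A_4), so the type is A_4 (the algebra sl(5)).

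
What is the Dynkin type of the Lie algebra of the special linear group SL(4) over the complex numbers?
A_3

This is sl(4), which has dimension 4^2 - 1 = 15 and rank 4 - 1 = 3 (a Cartan subalgebra is the diagonal traceless matrices). In the classification of classical Lie algebras, the special linear algebra sl(n+1) has type A_n; here n = 3, so the Dynkin diagram is a chain of 3 nodes with single edges (A_3). Hence the type is A_3.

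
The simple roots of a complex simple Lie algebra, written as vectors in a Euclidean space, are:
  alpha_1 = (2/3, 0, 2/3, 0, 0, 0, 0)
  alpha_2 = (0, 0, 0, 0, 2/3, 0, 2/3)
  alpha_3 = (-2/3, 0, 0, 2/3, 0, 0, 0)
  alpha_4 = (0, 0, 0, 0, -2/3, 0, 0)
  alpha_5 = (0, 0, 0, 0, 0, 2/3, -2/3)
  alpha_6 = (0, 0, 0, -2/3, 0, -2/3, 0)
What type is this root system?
Compute the Cartan integers a_ij = 2(alpha_i, alpha_j)/(alpha_j, alpha_j); the resulting 6x6 Cartan matrix is
[[2, 0, -1, 0, 0, 0], [0, 2, 0, -2, -1, 0], [-1, 0, 2, 0, 0, -1], [0, -1, 0, 2, 0, 0], [0, -1, 0, 0, 2, -1], [0, 0, -1, 0, -1, 2]].
The roots have two lengths (squared-length ratio 2:1); the short ones are alpha_{4}. The associated Dynkin diagram is a chain of 6 nodes with a double edge at one end; the terminal node there is the unique short simple root (B_6), so the type is B_6 (the algebra so(13)).

B_6 (so(13))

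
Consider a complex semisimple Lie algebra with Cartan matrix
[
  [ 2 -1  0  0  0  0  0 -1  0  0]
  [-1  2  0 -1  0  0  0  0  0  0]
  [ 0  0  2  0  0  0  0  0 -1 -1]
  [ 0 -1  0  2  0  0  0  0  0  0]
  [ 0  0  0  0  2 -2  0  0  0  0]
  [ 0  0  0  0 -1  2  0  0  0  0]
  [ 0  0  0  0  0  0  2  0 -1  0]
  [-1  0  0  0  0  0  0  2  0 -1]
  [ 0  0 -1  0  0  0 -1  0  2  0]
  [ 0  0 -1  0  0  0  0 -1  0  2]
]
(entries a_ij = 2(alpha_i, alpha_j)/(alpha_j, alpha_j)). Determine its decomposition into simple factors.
A8 + B2

The diagram associated to this matrix has two connected components: the simple roots {alpha_1, alpha_2, alpha_3, alpha_4, alpha_7, alpha_8, alpha_9, alpha_10} form a chain of 8 nodes with single edges (A_8), and {alpha_5, alpha_6} form a chain of 2 nodes with a double edge at one end; the terminal node there is the unique short simple root (B_2). A semisimple Lie algebra decomposes uniquely as the direct sum of simple ideals, one per connected component of its Dynkin diagram, so g ≅ A_8 ⊕ B_2 (dimension 80 + 10 = 90).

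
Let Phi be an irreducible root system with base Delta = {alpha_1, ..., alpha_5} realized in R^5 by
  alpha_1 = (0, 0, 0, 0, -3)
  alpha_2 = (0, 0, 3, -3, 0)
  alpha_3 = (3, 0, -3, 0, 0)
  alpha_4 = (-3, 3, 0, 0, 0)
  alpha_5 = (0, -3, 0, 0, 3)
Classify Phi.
Compute the Cartan integers a_ij = 2(alpha_i, alpha_j)/(alpha_j, alpha_j); the resulting 5x5 Cartan matrix is
[[2, 0, 0, 0, -1], [0, 2, -1, 0, 0], [0, -1, 2, -1, 0], [0, 0, -1, 2, -1], [-2, 0, 0, -1, 2]].
The roots have two lengths (squared-length ratio 2:1); the short ones are alpha_{1}. The associated Dynkin diagram is a chain of 5 nodes with a double edge at one end; the terminal node there is the unique short simple root (B_5), so the type is B_5 (the algebra so(11)).

B_5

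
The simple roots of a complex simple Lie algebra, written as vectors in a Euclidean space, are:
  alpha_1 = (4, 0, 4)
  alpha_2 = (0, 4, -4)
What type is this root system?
type A_2

Compute the Cartan integers a_ij = 2(alpha_i, alpha_j)/(alpha_j, alpha_j); the resulting 2x2 Cartan matrix is
[[2, -1], [-1, 2]].
All simple roots have the same length, so the diagram is simply laced. The associated Dynkin diagram is a chain of 2 nodes with single edges (A_2), so the type is A_2 (the algebra sl(3)).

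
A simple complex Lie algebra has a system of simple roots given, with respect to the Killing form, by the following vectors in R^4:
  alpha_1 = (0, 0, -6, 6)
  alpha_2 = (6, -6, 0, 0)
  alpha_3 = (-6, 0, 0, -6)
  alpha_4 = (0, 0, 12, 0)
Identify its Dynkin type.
C4

Compute the Cartan integers a_ij = 2(alpha_i, alpha_j)/(alpha_j, alpha_j); the resulting 4x4 Cartan matrix is
[[2, 0, -1, -1], [0, 2, -1, 0], [-1, -1, 2, 0], [-2, 0, 0, 2]].
The roots have two lengths (squared-length ratio 2:1); the short ones are alpha_{1,2,3}. The associated Dynkin diagram is a chain of 4 nodes with a double edge at one end; the terminal node there is the unique long simple root (C_4), so the type is C_4 (the algebra sp(8)).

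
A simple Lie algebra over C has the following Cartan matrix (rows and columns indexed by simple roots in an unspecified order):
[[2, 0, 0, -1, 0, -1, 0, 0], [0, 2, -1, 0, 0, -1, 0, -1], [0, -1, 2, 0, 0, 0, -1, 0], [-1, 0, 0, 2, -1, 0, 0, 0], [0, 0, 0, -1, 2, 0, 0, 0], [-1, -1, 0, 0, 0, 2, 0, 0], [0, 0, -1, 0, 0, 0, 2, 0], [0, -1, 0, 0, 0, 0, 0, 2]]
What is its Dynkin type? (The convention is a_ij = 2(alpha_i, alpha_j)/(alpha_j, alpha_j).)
E8

The matrix has rank 8 with 2's on the diagonal. Reading the off-diagonal entries as Dynkin edges (a single edge where a_ij = a_ji = -1; a double or triple edge where a_ij * a_ji = 2 or 3), the diagram is a chain of 7 nodes with one extra node attached to the third node from one end (E_8). One simple-root ordering that puts it in standard form is (alpha_7, alpha_8, alpha_3, alpha_2, alpha_6, alpha_1, alpha_4, alpha_5). So the algebra is type E_8.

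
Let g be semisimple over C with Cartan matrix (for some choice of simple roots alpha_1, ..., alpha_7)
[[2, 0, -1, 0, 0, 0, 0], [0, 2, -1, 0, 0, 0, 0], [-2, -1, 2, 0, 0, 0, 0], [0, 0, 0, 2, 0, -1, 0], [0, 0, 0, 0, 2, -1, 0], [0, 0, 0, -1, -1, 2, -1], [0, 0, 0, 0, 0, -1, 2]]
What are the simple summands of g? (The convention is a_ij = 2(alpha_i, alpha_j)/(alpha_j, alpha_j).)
The diagram associated to this matrix has two connected components: the simple roots {alpha_1, alpha_2, alpha_3} form a chain of 3 nodes with a double edge at one end; the terminal node there is the unique short simple root (B_3), and {alpha_4, alpha_5, alpha_6, alpha_7} form a chain of 2 nodes with a fork of two nodes at one end (D_4). A semisimple Lie algebra decomposes uniquely as the direct sum of simple ideals, one per connected component of its Dynkin diagram, so g ≅ B_3 ⊕ D_4 (dimension 21 + 28 = 49).

type B_3 + type D_4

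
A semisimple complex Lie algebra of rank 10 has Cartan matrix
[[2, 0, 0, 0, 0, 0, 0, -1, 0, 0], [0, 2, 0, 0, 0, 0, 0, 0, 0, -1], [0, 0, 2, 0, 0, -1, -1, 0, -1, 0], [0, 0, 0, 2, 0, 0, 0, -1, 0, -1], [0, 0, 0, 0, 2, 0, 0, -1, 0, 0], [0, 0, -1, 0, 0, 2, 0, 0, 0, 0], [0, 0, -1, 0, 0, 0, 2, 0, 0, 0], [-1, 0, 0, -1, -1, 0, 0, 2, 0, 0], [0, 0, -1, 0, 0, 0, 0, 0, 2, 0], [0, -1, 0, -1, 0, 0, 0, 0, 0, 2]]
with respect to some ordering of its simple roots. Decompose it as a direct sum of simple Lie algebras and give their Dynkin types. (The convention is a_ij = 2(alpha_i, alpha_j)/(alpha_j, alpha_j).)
D_4 (so(8)) ⊕ D_6 (so(12))

The diagram associated to this matrix has two connected components: the simple roots {alpha_3, alpha_6, alpha_7, alpha_9} form a chain of 2 nodes with a fork of two nodes at one end (D_4), and {alpha_1, alpha_2, alpha_4, alpha_5, alpha_8, alpha_10} form a chain of 4 nodes with a fork of two nodes at one end (D_6). A semisimple Lie algebra decomposes uniquely as the direct sum of simple ideals, one per connected component of its Dynkin diagram, so g ≅ D_4 ⊕ D_6 (dimension 28 + 66 = 94).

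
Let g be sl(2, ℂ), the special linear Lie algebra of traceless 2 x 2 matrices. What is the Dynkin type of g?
A_1 (sl(2))

This is sl(2), which has dimension 2^2 - 1 = 3 and rank 2 - 1 = 1 (a Cartan subalgebra is the diagonal traceless matrices). In the classification of classical Lie algebras, the special linear algebra sl(n+1) has type A_n; here n = 1, so the Dynkin diagram is a chain of 1 nodes with single edges (A_1). Hence the type is A_1.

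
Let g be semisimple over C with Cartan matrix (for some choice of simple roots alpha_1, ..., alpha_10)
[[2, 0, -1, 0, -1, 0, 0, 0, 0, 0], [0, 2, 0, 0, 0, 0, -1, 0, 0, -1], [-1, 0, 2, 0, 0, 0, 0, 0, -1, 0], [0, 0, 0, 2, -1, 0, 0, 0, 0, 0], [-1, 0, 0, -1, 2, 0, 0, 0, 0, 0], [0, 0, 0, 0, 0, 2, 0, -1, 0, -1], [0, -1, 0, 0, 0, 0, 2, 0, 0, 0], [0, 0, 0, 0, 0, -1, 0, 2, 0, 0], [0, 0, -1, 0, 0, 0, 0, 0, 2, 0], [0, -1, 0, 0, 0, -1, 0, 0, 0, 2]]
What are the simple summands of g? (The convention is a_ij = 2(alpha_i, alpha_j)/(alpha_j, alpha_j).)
The diagram associated to this matrix has two connected components: the simple roots {alpha_2, alpha_6, alpha_7, alpha_8, alpha_10} form a chain of 5 nodes with single edges (A_5), and {alpha_1, alpha_3, alpha_4, alpha_5, alpha_9} form a chain of 5 nodes with single edges (A_5). A semisimple Lie algebra decomposes uniquely as the direct sum of simple ideals, one per connected component of its Dynkin diagram, so g ≅ A_5 ⊕ A_5 (dimension 35 + 35 = 70).

A_5 ⊕ A_5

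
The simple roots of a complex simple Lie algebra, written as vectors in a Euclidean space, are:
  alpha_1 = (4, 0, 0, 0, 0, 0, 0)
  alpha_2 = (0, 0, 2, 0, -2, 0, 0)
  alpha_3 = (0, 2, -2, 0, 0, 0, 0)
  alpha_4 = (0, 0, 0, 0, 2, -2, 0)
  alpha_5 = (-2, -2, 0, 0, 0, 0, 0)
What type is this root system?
C_5 (sp(10))

Compute the Cartan integers a_ij = 2(alpha_i, alpha_j)/(alpha_j, alpha_j); the resulting 5x5 Cartan matrix is
[[2, 0, 0, 0, -2], [0, 2, -1, -1, 0], [0, -1, 2, 0, -1], [0, -1, 0, 2, 0], [-1, 0, -1, 0, 2]].
The roots have two lengths (squared-length ratio 2:1); the short ones are alpha_{2,3,4,5}. The associated Dynkin diagram is a chain of 5 nodes with a double edge at one end; the terminal node there is the unique long simple root (C_5), so the type is C_5 (the algebra sp(10)).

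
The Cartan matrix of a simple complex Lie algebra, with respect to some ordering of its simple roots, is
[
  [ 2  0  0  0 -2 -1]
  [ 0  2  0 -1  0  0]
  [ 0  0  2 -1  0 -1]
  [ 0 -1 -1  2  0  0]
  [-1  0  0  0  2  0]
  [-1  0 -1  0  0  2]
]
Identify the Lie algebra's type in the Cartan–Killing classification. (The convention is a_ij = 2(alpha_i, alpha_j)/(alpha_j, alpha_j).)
B_6

The matrix has rank 6 with 2's on the diagonal. Reading the off-diagonal entries as Dynkin edges (a single edge where a_ij = a_ji = -1; a double or triple edge where a_ij * a_ji = 2 or 3), the diagram is a chain of 6 nodes with a double edge at one end; the terminal node there is the unique short simple root (B_6). One simple-root ordering that puts it in standard form is (alpha_2, alpha_4, alpha_3, alpha_6, alpha_1, alpha_5). So the algebra is type B_6, i.e. so(13).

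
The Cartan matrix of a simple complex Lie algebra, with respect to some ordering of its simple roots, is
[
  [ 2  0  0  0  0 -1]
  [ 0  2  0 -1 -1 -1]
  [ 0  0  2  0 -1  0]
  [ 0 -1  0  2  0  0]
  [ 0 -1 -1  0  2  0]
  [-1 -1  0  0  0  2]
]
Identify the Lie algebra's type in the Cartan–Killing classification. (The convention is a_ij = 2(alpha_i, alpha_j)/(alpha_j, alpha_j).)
The matrix has rank 6 with 2's on the diagonal. Reading the off-diagonal entries as Dynkin edges (a single edge where a_ij = a_ji = -1; a double or triple edge where a_ij * a_ji = 2 or 3), the diagram is a chain of 5 nodes with one extra node attached to the third node from one end (E_6). One simple-root ordering that puts it in standard form is (alpha_3, alpha_4, alpha_5, alpha_2, alpha_6, alpha_1). So the algebra is type E_6.

E_6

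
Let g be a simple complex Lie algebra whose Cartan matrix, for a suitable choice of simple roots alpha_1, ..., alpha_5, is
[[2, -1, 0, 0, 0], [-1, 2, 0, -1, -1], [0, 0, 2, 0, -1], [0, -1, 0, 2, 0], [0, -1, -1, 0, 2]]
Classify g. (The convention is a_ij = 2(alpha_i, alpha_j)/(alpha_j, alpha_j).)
D_5 (so(10))

The matrix has rank 5 with 2's on the diagonal. Reading the off-diagonal entries as Dynkin edges (a single edge where a_ij = a_ji = -1; a double or triple edge where a_ij * a_ji = 2 or 3), the diagram is a chain of 3 nodes with a fork of two nodes at one end (D_5). One simple-root ordering that puts it in standard form is (alpha_3, alpha_5, alpha_2, alpha_4, alpha_1). So the algebra is type D_5, i.e. so(10).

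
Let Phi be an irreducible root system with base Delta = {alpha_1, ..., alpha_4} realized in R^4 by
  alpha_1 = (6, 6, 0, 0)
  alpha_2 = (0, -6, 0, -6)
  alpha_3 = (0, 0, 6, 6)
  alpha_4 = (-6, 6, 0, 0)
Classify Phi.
Compute the Cartan integers a_ij = 2(alpha_i, alpha_j)/(alpha_j, alpha_j); the resulting 4x4 Cartan matrix is
[[2, -1, 0, 0], [-1, 2, -1, -1], [0, -1, 2, 0], [0, -1, 0, 2]].
All simple roots have the same length, so the diagram is simply laced. The associated Dynkin diagram is a chain of 2 nodes with a fork of two nodes at one end (D_4), so the type is D_4 (the algebra so(8)).

type D_4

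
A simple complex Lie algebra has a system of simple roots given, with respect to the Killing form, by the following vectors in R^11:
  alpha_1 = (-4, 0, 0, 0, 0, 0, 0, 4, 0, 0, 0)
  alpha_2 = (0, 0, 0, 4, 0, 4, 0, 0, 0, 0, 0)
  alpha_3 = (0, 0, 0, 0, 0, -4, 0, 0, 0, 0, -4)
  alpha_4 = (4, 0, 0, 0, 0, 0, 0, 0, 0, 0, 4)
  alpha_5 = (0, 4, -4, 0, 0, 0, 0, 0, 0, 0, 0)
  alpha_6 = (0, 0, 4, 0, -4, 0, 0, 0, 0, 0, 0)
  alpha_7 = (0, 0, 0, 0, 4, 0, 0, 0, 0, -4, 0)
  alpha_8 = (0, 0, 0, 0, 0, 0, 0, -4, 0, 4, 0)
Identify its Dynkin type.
A8

Compute the Cartan integers a_ij = 2(alpha_i, alpha_j)/(alpha_j, alpha_j); the resulting 8x8 Cartan matrix is
[[2, 0, 0, -1, 0, 0, 0, -1], [0, 2, -1, 0, 0, 0, 0, 0], [0, -1, 2, -1, 0, 0, 0, 0], [-1, 0, -1, 2, 0, 0, 0, 0], [0, 0, 0, 0, 2, -1, 0, 0], [0, 0, 0, 0, -1, 2, -1, 0], [0, 0, 0, 0, 0, -1, 2, -1], [-1, 0, 0, 0, 0, 0, -1, 2]].
All simple roots have the same length, so the diagram is simply laced. The associated Dynkin diagram is a chain of 8 nodes with single edges (A_8), so the type is A_8 (the algebra sl(9)).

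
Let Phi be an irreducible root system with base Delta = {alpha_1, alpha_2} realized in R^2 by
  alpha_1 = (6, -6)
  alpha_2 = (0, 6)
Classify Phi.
B2

Compute the Cartan integers a_ij = 2(alpha_i, alpha_j)/(alpha_j, alpha_j); the resulting 2x2 Cartan matrix is
[[2, -2], [-1, 2]].
The roots have two lengths (squared-length ratio 2:1); the short ones are alpha_{2}. The associated Dynkin diagram is a chain of 2 nodes with a double edge at one end; the terminal node there is the unique short simple root (B_2), so the type is B_2 (the algebra so(5)).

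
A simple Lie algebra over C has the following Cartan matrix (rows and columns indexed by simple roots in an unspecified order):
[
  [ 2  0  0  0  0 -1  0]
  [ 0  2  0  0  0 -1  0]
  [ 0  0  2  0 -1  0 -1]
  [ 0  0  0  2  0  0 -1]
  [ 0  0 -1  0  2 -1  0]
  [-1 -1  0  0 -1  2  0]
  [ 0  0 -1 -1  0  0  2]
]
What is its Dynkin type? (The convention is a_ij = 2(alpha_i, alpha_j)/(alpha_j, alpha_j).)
The matrix has rank 7 with 2's on the diagonal. Reading the off-diagonal entries as Dynkin edges (a single edge where a_ij = a_ji = -1; a double or triple edge where a_ij * a_ji = 2 or 3), the diagram is a chain of 5 nodes with a fork of two nodes at one end (D_7). One simple-root ordering that puts it in standard form is (alpha_4, alpha_7, alpha_3, alpha_5, alpha_6, alpha_1, alpha_2). So the algebra is type D_7, i.e. so(14).

D_7 (so(14))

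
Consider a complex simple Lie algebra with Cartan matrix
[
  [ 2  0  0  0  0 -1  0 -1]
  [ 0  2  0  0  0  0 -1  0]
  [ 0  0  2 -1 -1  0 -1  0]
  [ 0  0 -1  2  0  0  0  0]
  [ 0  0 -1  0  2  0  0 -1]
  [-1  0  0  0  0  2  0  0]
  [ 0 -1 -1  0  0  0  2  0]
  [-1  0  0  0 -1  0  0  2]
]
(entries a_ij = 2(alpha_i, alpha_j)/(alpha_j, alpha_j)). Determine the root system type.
E8

The matrix has rank 8 with 2's on the diagonal. Reading the off-diagonal entries as Dynkin edges (a single edge where a_ij = a_ji = -1; a double or triple edge where a_ij * a_ji = 2 or 3), the diagram is a chain of 7 nodes with one extra node attached to the third node from one end (E_8). One simple-root ordering that puts it in standard form is (alpha_2, alpha_4, alpha_7, alpha_3, alpha_5, alpha_8, alpha_1, alpha_6). So the algebra is type E_8.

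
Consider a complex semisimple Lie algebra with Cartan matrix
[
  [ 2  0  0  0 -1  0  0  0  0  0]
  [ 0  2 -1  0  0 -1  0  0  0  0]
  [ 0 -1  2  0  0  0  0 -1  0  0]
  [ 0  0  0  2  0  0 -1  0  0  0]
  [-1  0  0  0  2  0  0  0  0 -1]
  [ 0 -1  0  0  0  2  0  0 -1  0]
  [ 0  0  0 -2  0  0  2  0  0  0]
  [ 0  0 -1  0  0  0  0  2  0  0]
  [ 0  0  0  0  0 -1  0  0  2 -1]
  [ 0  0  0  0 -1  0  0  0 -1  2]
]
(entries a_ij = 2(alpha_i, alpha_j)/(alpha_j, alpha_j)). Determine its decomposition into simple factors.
A8 ⊕ B2

The diagram associated to this matrix has two connected components: the simple roots {alpha_1, alpha_2, alpha_3, alpha_5, alpha_6, alpha_8, alpha_9, alpha_10} form a chain of 8 nodes with single edges (A_8), and {alpha_4, alpha_7} form a chain of 2 nodes with a double edge at one end; the terminal node there is the unique short simple root (B_2). A semisimple Lie algebra decomposes uniquely as the direct sum of simple ideals, one per connected component of its Dynkin diagram, so g ≅ A_8 ⊕ B_2 (dimension 80 + 10 = 90).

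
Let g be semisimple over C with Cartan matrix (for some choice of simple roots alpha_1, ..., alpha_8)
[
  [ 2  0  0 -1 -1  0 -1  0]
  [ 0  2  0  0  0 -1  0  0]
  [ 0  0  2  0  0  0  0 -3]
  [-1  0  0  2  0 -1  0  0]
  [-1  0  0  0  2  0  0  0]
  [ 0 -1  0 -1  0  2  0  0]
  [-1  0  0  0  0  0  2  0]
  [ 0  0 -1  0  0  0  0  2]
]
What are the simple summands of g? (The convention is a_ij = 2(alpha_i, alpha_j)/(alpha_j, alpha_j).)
D_6 (so(12)) ⊕ G_2

The diagram associated to this matrix has two connected components: the simple roots {alpha_1, alpha_2, alpha_4, alpha_5, alpha_6, alpha_7} form a chain of 4 nodes with a fork of two nodes at one end (D_6), and {alpha_3, alpha_8} form two nodes joined by a triple edge (G_2). A semisimple Lie algebra decomposes uniquely as the direct sum of simple ideals, one per connected component of its Dynkin diagram, so g ≅ D_6 ⊕ G_2 (dimension 66 + 14 = 80).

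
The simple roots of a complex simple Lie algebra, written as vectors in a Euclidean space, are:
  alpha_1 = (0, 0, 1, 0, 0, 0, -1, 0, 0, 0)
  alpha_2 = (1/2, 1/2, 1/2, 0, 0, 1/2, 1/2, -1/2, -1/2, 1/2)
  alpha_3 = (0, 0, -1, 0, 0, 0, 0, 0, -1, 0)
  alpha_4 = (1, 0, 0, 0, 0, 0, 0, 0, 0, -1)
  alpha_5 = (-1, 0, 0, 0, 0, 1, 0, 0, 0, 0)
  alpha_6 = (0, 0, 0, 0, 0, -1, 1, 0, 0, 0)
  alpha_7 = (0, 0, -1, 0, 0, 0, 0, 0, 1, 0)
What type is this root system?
E_7

Compute the Cartan integers a_ij = 2(alpha_i, alpha_j)/(alpha_j, alpha_j); the resulting 7x7 Cartan matrix is
[[2, 0, -1, 0, 0, -1, -1], [0, 2, 0, 0, 0, 0, -1], [-1, 0, 2, 0, 0, 0, 0], [0, 0, 0, 2, -1, 0, 0], [0, 0, 0, -1, 2, -1, 0], [-1, 0, 0, 0, -1, 2, 0], [-1, -1, 0, 0, 0, 0, 2]].
All simple roots have the same length, so the diagram is simply laced. The associated Dynkin diagram is a chain of 6 nodes with one extra node attached to the third node from one end (E_7), so the type is E_7.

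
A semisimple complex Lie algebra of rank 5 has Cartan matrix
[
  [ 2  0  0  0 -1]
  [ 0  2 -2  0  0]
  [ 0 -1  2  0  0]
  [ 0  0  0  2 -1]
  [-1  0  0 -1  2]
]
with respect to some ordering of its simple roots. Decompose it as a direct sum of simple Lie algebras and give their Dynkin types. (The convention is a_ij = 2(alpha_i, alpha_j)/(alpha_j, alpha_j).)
A3 ⊕ B2

The diagram associated to this matrix has two connected components: the simple roots {alpha_1, alpha_4, alpha_5} form a chain of 3 nodes with single edges (A_3), and {alpha_2, alpha_3} form a chain of 2 nodes with a double edge at one end; the terminal node there is the unique short simple root (B_2). A semisimple Lie algebra decomposes uniquely as the direct sum of simple ideals, one per connected component of its Dynkin diagram, so g ≅ A_3 ⊕ B_2 (dimension 15 + 10 = 25).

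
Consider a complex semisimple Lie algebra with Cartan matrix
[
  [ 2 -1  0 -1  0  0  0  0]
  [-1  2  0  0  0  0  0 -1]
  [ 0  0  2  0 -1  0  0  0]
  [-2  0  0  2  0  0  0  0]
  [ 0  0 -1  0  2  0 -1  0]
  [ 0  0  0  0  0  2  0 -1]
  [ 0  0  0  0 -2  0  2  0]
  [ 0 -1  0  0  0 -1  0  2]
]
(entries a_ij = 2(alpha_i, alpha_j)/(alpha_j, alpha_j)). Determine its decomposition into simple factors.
The diagram associated to this matrix has two connected components: the simple roots {alpha_3, alpha_5, alpha_7} form a chain of 3 nodes with a double edge at one end; the terminal node there is the unique long simple root (C_3), and {alpha_1, alpha_2, alpha_4, alpha_6, alpha_8} form a chain of 5 nodes with a double edge at one end; the terminal node there is the unique long simple root (C_5). A semisimple Lie algebra decomposes uniquely as the direct sum of simple ideals, one per connected component of its Dynkin diagram, so g ≅ C_3 ⊕ C_5 (dimension 21 + 55 = 76).

C3 + C5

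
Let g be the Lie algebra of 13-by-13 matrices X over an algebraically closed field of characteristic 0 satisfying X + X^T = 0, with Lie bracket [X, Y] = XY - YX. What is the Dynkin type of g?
B6

This is so(13) with 13 odd, which has dimension 13(13-1)/2 = 78 and rank (13-1)/2 = 6. In the classification of classical Lie algebras, the orthogonal algebra so(2n+1) in an odd number of variables has type B_n; here n = 6, so the Dynkin diagram is a chain of 6 nodes with a double edge at one end; the terminal node there is the unique short simple root (B_6). Hence the type is B_6.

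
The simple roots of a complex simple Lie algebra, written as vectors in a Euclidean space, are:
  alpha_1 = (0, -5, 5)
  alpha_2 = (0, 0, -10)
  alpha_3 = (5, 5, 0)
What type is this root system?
Compute the Cartan integers a_ij = 2(alpha_i, alpha_j)/(alpha_j, alpha_j); the resulting 3x3 Cartan matrix is
[[2, -1, -1], [-2, 2, 0], [-1, 0, 2]].
The roots have two lengths (squared-length ratio 2:1); the short ones are alpha_{1,3}. The associated Dynkin diagram is a chain of 3 nodes with a double edge at one end; the terminal node there is the unique long simple root (C_3), so the type is C_3 (the algebra sp(6)).

type C_3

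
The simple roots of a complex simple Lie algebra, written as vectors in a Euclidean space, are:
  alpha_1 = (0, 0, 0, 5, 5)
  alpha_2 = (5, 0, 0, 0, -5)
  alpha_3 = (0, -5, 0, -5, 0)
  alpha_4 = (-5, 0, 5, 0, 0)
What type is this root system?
type A_4

Compute the Cartan integers a_ij = 2(alpha_i, alpha_j)/(alpha_j, alpha_j); the resulting 4x4 Cartan matrix is
[[2, -1, -1, 0], [-1, 2, 0, -1], [-1, 0, 2, 0], [0, -1, 0, 2]].
All simple roots have the same length, so the diagram is simply laced. The associated Dynkin diagram is a chain of 4 nodes with single edges (A_4), so the type is A_4 (the algebra sl(5)).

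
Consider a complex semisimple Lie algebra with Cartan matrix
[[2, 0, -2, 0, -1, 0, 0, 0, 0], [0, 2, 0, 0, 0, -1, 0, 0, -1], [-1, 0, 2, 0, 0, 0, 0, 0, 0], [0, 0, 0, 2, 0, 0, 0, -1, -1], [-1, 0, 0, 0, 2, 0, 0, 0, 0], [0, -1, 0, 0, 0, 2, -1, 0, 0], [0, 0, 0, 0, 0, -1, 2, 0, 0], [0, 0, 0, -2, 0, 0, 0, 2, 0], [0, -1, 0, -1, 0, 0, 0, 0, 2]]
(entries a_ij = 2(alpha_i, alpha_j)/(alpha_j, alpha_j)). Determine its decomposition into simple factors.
The diagram associated to this matrix has two connected components: the simple roots {alpha_1, alpha_3, alpha_5} form a chain of 3 nodes with a double edge at one end; the terminal node there is the unique short simple root (B_3), and {alpha_2, alpha_4, alpha_6, alpha_7, alpha_8, alpha_9} form a chain of 6 nodes with a double edge at one end; the terminal node there is the unique long simple root (C_6). A semisimple Lie algebra decomposes uniquely as the direct sum of simple ideals, one per connected component of its Dynkin diagram, so g ≅ B_3 ⊕ C_6 (dimension 21 + 78 = 99).

type B_3 ⊕ type C_6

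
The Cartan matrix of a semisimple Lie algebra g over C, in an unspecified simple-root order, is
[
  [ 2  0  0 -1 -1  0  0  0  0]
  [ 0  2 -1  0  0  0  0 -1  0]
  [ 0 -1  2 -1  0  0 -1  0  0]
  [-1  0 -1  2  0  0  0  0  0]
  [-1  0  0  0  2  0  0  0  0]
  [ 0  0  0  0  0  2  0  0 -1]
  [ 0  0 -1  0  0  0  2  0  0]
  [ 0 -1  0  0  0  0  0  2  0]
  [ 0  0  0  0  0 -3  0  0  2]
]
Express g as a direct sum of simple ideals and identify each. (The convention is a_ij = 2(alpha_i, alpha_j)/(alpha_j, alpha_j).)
The diagram associated to this matrix has two connected components: the simple roots {alpha_1, alpha_2, alpha_3, alpha_4, alpha_5, alpha_7, alpha_8} form a chain of 6 nodes with one extra node attached to the third node from one end (E_7), and {alpha_6, alpha_9} form two nodes joined by a triple edge (G_2). A semisimple Lie algebra decomposes uniquely as the direct sum of simple ideals, one per connected component of its Dynkin diagram, so g ≅ E_7 ⊕ G_2 (dimension 133 + 14 = 147).

E_7 ⊕ G_2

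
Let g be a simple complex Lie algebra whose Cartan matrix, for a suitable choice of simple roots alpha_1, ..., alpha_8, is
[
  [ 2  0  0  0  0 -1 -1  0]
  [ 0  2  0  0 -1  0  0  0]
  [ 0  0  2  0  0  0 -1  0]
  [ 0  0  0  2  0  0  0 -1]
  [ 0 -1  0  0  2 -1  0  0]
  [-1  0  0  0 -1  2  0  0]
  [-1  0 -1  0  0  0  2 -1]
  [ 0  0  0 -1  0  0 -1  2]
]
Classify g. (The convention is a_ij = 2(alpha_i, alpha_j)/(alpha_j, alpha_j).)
The matrix has rank 8 with 2's on the diagonal. Reading the off-diagonal entries as Dynkin edges (a single edge where a_ij = a_ji = -1; a double or triple edge where a_ij * a_ji = 2 or 3), the diagram is a chain of 7 nodes with one extra node attached to the third node from one end (E_8). One simple-root ordering that puts it in standard form is (alpha_4, alpha_3, alpha_8, alpha_7, alpha_1, alpha_6, alpha_5, alpha_2). So the algebra is type E_8.

E8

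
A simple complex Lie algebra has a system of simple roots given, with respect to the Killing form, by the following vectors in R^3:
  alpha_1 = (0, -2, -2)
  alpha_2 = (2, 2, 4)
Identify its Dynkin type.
Compute the Cartan integers a_ij = 2(alpha_i, alpha_j)/(alpha_j, alpha_j); the resulting 2x2 Cartan matrix is
[[2, -1], [-3, 2]].
The roots have two lengths (squared-length ratio 3:1); the short ones are alpha_{1}. The associated Dynkin diagram is two nodes joined by a triple edge (G_2), so the type is G_2.

G2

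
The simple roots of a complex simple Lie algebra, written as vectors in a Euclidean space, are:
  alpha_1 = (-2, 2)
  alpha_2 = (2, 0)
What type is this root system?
Compute the Cartan integers a_ij = 2(alpha_i, alpha_j)/(alpha_j, alpha_j); the resulting 2x2 Cartan matrix is
[[2, -2], [-1, 2]].
The roots have two lengths (squared-length ratio 2:1); the short ones are alpha_{2}. The associated Dynkin diagram is a chain of 2 nodes with a double edge at one end; the terminal node there is the unique short simple root (B_2), so the type is B_2 (the algebra so(5)).

B_2 (so(5))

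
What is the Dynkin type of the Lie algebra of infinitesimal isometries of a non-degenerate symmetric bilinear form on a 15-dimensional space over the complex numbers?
This is so(15) with 15 odd, which has dimension 15(15-1)/2 = 105 and rank (15-1)/2 = 7. In the classification of classical Lie algebras, the orthogonal algebra so(2n+1) in an odd number of variables has type B_n; here n = 7, so the Dynkin diagram is a chain of 7 nodes with a double edge at one end; the terminal node there is the unique short simple root (B_7). Hence the type is B_7.

type B_7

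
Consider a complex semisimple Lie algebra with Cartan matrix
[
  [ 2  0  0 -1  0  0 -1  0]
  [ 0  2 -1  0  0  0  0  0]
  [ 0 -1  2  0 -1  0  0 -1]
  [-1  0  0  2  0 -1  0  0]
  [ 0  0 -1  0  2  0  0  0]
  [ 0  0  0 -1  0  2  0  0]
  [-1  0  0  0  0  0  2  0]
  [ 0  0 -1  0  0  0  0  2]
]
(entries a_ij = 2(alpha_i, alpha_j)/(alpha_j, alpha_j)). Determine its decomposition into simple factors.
The diagram associated to this matrix has two connected components: the simple roots {alpha_1, alpha_4, alpha_6, alpha_7} form a chain of 4 nodes with single edges (A_4), and {alpha_2, alpha_3, alpha_5, alpha_8} form a chain of 2 nodes with a fork of two nodes at one end (D_4). A semisimple Lie algebra decomposes uniquely as the direct sum of simple ideals, one per connected component of its Dynkin diagram, so g ≅ A_4 ⊕ D_4 (dimension 24 + 28 = 52).

type A_4 ⊕ type D_4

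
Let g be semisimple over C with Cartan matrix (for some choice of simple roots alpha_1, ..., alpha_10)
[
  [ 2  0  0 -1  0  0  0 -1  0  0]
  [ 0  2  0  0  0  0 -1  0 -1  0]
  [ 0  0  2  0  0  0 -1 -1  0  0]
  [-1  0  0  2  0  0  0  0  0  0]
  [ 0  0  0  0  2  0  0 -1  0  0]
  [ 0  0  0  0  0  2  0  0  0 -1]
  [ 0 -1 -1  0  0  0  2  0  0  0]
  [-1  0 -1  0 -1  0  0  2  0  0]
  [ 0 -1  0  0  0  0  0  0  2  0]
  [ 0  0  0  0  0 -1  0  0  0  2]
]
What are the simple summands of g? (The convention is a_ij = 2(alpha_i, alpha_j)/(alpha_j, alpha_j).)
The diagram associated to this matrix has two connected components: the simple roots {alpha_6, alpha_10} form a chain of 2 nodes with single edges (A_2), and {alpha_1, alpha_2, alpha_3, alpha_4, alpha_5, alpha_7, alpha_8, alpha_9} form a chain of 7 nodes with one extra node attached to the third node from one end (E_8). A semisimple Lie algebra decomposes uniquely as the direct sum of simple ideals, one per connected component of its Dynkin diagram, so g ≅ A_2 ⊕ E_8 (dimension 8 + 248 = 256).

type A_2 ⊕ type E_8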